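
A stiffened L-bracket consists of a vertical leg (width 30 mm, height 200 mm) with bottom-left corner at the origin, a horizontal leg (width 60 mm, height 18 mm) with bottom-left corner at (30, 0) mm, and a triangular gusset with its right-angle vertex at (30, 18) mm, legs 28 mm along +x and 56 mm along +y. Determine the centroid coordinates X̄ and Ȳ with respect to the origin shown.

X̄ = 23.61 mm, Ȳ = 81.19 mm

vertical leg: A = 30 × 200 = 6000.00, centroid at (15.00, 100.00).
horizontal leg: A = 60 × 18 = 1080.00, centroid at (60.00, 9.00).
gusset: A = ½·28·56 = 784.00, centroid at (39.33, 36.67).
ΣA = 7864.00 mm²
ΣAX̄ = (6000.00)(15.00) + (1080.00)(60.00) + (784.00)(39.33) = 185637.33 mm³
ΣAȲ = (6000.00)(100.00) + (1080.00)(9.00) + (784.00)(36.67) = 638466.67 mm³
X̄ = 185637.33 / 7864.00 = 23.61 mm
Ȳ = 638466.67 / 7864.00 = 81.19 mm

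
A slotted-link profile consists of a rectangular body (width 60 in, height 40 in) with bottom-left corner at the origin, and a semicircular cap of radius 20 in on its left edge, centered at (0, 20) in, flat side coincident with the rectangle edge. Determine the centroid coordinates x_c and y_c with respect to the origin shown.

Part | A | x̄ᵢ | ȳᵢ | A·x̄ᵢ | A·ȳᵢ
rectangular body | 2400.00 | 30.00 | 20.00 | 72000.00 | 48000.00
semicircular end | 628.32 | -8.49 | 20.00 | -5333.33 | 12566.37
Σ | 3028.32 |  |  | 66666.67 | 60566.37
x_c = 66666.67 / 3028.32 = 22.01 in
y_c = 60566.37 / 3028.32 = 20.00 in

x_c = 22.01 in, y_c = 20.00 in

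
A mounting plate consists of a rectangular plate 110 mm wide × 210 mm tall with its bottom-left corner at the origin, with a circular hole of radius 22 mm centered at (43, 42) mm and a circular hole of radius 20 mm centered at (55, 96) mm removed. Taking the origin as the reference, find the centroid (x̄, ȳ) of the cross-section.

plate: A = 110 × 210 = 23100.00, centroid at (55.00, 105.00).
hole 1: A = −π·22² = -1520.53, centroid at (43.00, 42.00).
hole 2: A = −π·20² = -1256.64, centroid at (55.00, 96.00).
ΣA = 20322.83 mm², ΣAx̄ = 1136002.14 mm³, ΣAȳ = 2241000.55 mm³.
x̄ = 1136002.14/20322.83 = 55.90 mm; ȳ = 2241000.55/20322.83 = 110.27 mm.

x̄ = 55.90 mm, ȳ = 110.27 mm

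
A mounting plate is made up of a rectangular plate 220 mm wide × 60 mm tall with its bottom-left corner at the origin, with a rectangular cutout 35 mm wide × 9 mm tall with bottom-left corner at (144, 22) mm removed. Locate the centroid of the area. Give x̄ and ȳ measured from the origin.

Part | A | x̄ᵢ | ȳᵢ | A·x̄ᵢ | A·ȳᵢ
plate | 13200.00 | 110.00 | 30.00 | 1452000.00 | 396000.00
hole | -315.00 | 161.50 | 26.50 | -50872.50 | -8347.50
Σ | 12885.00 |  |  | 1401127.50 | 387652.50
x̄ = 1401127.50 / 12885.00 = 108.74 mm
ȳ = 387652.50 / 12885.00 = 30.09 mm

x̄ = 108.74 mm, ȳ = 30.09 mm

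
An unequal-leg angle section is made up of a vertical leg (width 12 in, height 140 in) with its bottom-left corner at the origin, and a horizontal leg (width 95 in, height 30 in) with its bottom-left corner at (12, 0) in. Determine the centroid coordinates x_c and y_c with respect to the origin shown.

x_c = 39.66 in, y_c = 35.40 in

vertical leg: A = 12 × 140 = 1680.00, centroid at (6.00, 70.00).
horizontal leg: A = 95 × 30 = 2850.00, centroid at (59.50, 15.00).
ΣA = 4530.00 in²
ΣAx_c = (1680.00)(6.00) + (2850.00)(59.50) = 179655.00 in³
ΣAy_c = (1680.00)(70.00) + (2850.00)(15.00) = 160350.00 in³
x_c = 179655.00 / 4530.00 = 39.66 in
y_c = 160350.00 / 4530.00 = 35.40 in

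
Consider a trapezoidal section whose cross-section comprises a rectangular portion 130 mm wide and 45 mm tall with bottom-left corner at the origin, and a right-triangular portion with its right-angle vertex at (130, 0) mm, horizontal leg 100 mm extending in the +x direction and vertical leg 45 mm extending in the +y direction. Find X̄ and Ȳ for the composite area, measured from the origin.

X̄ = 92.31 mm, Ȳ = 20.42 mm

Part | A | x̄ᵢ | ȳᵢ | A·x̄ᵢ | A·ȳᵢ
rectangular portion | 5850.00 | 65.00 | 22.50 | 380250.00 | 131625.00
triangular portion | 2250.00 | 163.33 | 15.00 | 367500.00 | 33750.00
Σ | 8100.00 |  |  | 747750.00 | 165375.00
X̄ = 747750.00 / 8100.00 = 92.31 mm
Ȳ = 165375.00 / 8100.00 = 20.42 mm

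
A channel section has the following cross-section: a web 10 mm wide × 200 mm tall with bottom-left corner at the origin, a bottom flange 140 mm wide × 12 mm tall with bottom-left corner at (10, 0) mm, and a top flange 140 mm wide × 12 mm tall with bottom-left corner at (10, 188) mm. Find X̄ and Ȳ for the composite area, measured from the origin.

Part | A | x̄ᵢ | ȳᵢ | A·x̄ᵢ | A·ȳᵢ
web | 2000.00 | 5.00 | 100.00 | 10000.00 | 200000.00
bottom flange | 1680.00 | 80.00 | 6.00 | 134400.00 | 10080.00
top flange | 1680.00 | 80.00 | 194.00 | 134400.00 | 325920.00
Σ | 5360.00 |  |  | 278800.00 | 536000.00
X̄ = 278800.00 / 5360.00 = 52.01 mm
Ȳ = 536000.00 / 5360.00 = 100.00 mm

X̄ = 52.01 mm, Ȳ = 100.00 mm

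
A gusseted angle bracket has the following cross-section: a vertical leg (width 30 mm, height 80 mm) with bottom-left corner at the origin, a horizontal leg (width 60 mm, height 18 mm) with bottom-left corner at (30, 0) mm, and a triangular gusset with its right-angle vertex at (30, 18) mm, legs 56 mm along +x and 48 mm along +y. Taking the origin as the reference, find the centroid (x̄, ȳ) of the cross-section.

vertical leg: A = 30 × 80 = 2400.00, centroid at (15.00, 40.00).
horizontal leg: A = 60 × 18 = 1080.00, centroid at (60.00, 9.00).
gusset: A = ½·56·48 = 1344.00, centroid at (48.67, 34.00).
ΣA = 4824.00 mm²
ΣAx̄ = (2400.00)(15.00) + (1080.00)(60.00) + (1344.00)(48.67) = 166208.00 mm³
ΣAȳ = (2400.00)(40.00) + (1080.00)(9.00) + (1344.00)(34.00) = 151416.00 mm³
x̄ = 166208.00 / 4824.00 = 34.45 mm
ȳ = 151416.00 / 4824.00 = 31.39 mm

x̄ = 34.45 mm, ȳ = 31.39 mm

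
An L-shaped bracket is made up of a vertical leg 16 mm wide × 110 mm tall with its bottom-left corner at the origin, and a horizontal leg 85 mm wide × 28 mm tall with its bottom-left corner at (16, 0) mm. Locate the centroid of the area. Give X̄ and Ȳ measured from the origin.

Part | A | x̄ᵢ | ȳᵢ | A·x̄ᵢ | A·ȳᵢ
vertical leg | 1760.00 | 8.00 | 55.00 | 14080.00 | 96800.00
horizontal leg | 2380.00 | 58.50 | 14.00 | 139230.00 | 33320.00
Σ | 4140.00 |  |  | 153310.00 | 130120.00
X̄ = 153310.00 / 4140.00 = 37.03 mm
Ȳ = 130120.00 / 4140.00 = 31.43 mm

X̄ = 37.03 mm, Ȳ = 31.43 mm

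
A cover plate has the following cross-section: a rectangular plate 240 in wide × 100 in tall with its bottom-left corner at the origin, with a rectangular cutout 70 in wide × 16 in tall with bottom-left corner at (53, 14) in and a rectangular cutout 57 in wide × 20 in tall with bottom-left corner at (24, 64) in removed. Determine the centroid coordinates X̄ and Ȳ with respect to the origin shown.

X̄ = 125.19 in, Ȳ = 50.18 in

plate: A = 240 × 100 = 24000.00, centroid at (120.00, 50.00).
hole 1: A = −(70 × 16) = -1120.00, centroid at (88.00, 22.00).
hole 2: A = −(57 × 20) = -1140.00, centroid at (52.50, 74.00).
ΣA = 21740.00 in², ΣAX̄ = 2721590.00 in³, ΣAȲ = 1091000.00 in³.
X̄ = 2721590.00/21740.00 = 125.19 in; Ȳ = 1091000.00/21740.00 = 50.18 in.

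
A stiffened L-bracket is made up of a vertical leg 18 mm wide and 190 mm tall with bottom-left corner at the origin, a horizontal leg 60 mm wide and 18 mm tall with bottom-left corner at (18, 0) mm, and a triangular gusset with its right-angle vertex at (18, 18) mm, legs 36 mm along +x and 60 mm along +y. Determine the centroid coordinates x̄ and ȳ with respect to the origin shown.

Part | A | x̄ᵢ | ȳᵢ | A·x̄ᵢ | A·ȳᵢ
vertical leg | 3420.00 | 9.00 | 95.00 | 30780.00 | 324900.00
horizontal leg | 1080.00 | 48.00 | 9.00 | 51840.00 | 9720.00
gusset | 1080.00 | 30.00 | 38.00 | 32400.00 | 41040.00
Σ | 5580.00 |  |  | 115020.00 | 375660.00
x̄ = 115020.00 / 5580.00 = 20.61 mm
ȳ = 375660.00 / 5580.00 = 67.32 mm

x̄ = 20.61 mm, ȳ = 67.32 mm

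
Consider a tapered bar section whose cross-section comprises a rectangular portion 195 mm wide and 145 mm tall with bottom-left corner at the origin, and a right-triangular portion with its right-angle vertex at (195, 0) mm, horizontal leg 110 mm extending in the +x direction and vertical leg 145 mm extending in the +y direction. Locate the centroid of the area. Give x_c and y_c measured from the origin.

Part | A | x̄ᵢ | ȳᵢ | A·x̄ᵢ | A·ȳᵢ
rectangular portion | 28275.00 | 97.50 | 72.50 | 2756812.50 | 2049937.50
triangular portion | 7975.00 | 231.67 | 48.33 | 1847541.67 | 385458.33
Σ | 36250.00 |  |  | 4604354.17 | 2435395.83
x_c = 4604354.17 / 36250.00 = 127.02 mm
y_c = 2435395.83 / 36250.00 = 67.18 mm

x_c = 127.02 mm, y_c = 67.18 mm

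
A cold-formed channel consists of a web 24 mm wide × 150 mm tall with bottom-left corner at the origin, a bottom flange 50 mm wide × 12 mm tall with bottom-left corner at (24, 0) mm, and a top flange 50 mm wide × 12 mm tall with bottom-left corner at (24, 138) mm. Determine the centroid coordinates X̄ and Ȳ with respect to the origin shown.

X̄ = 21.25 mm, Ȳ = 75.00 mm

Part | A | x̄ᵢ | ȳᵢ | A·x̄ᵢ | A·ȳᵢ
web | 3600.00 | 12.00 | 75.00 | 43200.00 | 270000.00
bottom flange | 600.00 | 49.00 | 6.00 | 29400.00 | 3600.00
top flange | 600.00 | 49.00 | 144.00 | 29400.00 | 86400.00
Σ | 4800.00 |  |  | 102000.00 | 360000.00
X̄ = 102000.00 / 4800.00 = 21.25 mm
Ȳ = 360000.00 / 4800.00 = 75.00 mm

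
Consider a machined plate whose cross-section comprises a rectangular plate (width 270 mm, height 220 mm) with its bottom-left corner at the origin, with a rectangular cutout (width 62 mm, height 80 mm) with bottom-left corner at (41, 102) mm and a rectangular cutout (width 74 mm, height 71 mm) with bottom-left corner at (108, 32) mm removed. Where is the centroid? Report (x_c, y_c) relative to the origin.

x_c = 140.28 mm, y_c = 111.31 mm

Part | A | x̄ᵢ | ȳᵢ | A·x̄ᵢ | A·ȳᵢ
plate | 59400.00 | 135.00 | 110.00 | 8019000.00 | 6534000.00
hole 1 | -4960.00 | 72.00 | 142.00 | -357120.00 | -704320.00
hole 2 | -5254.00 | 145.00 | 67.50 | -761830.00 | -354645.00
Σ | 49186.00 |  |  | 6900050.00 | 5475035.00
x_c = 6900050.00 / 49186.00 = 140.28 mm
y_c = 5475035.00 / 49186.00 = 111.31 mm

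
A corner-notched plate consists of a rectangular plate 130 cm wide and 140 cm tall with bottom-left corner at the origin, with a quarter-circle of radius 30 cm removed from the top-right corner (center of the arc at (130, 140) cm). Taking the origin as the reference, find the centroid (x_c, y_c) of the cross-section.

plate: A = 130 × 140 = 18200.00, centroid at (65.00, 70.00).
removed quarter-circle: A = −¼π·30² = -706.86, centroid at (117.27, 127.27).
ΣA = 17493.14 cm², ΣAx_c = 1100108.41 cm³, ΣAy_c = 1184039.83 cm³.
x_c = 1100108.41/17493.14 = 62.89 cm; y_c = 1184039.83/17493.14 = 67.69 cm.

x_c = 62.89 cm, y_c = 67.69 cm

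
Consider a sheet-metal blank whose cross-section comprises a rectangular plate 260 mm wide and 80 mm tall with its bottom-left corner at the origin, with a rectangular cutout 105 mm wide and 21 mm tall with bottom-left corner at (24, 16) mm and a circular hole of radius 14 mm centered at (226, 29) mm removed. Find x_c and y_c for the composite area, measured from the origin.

plate: A = 260 × 80 = 20800.00, centroid at (130.00, 40.00).
hole 1: A = −(105 × 21) = -2205.00, centroid at (76.50, 26.50).
hole 2: A = −π·14² = -615.75, centroid at (226.00, 29.00).
ΣA = 17979.25 mm²
ΣAx_c = (20800.00)(130.00) + (-2205.00)(76.50) + (-615.75)(226.00) = 2396157.51 mm³
ΣAy_c = (20800.00)(40.00) + (-2205.00)(26.50) + (-615.75)(29.00) = 755710.69 mm³
x_c = 2396157.51 / 17979.25 = 133.27 mm
y_c = 755710.69 / 17979.25 = 42.03 mm

x_c = 133.27 mm, y_c = 42.03 mm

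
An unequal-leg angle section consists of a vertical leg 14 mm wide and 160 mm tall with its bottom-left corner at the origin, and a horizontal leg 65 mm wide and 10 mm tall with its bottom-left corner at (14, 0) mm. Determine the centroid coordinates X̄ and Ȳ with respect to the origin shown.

Part | A | x̄ᵢ | ȳᵢ | A·x̄ᵢ | A·ȳᵢ
vertical leg | 2240.00 | 7.00 | 80.00 | 15680.00 | 179200.00
horizontal leg | 650.00 | 46.50 | 5.00 | 30225.00 | 3250.00
Σ | 2890.00 |  |  | 45905.00 | 182450.00
X̄ = 45905.00 / 2890.00 = 15.88 mm
Ȳ = 182450.00 / 2890.00 = 63.13 mm

X̄ = 15.88 mm, Ȳ = 63.13 mm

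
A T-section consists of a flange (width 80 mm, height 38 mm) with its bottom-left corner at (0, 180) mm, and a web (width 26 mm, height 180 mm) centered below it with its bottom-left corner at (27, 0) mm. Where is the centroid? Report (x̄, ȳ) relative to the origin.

Part | A | x̄ᵢ | ȳᵢ | A·x̄ᵢ | A·ȳᵢ
web | 4680.00 | 40.00 | 90.00 | 187200.00 | 421200.00
flange | 3040.00 | 40.00 | 199.00 | 121600.00 | 604960.00
Σ | 7720.00 |  |  | 308800.00 | 1026160.00
x̄ = 308800.00 / 7720.00 = 40.00 mm
ȳ = 1026160.00 / 7720.00 = 132.92 mm

x̄ = 40.00 mm, ȳ = 132.92 mm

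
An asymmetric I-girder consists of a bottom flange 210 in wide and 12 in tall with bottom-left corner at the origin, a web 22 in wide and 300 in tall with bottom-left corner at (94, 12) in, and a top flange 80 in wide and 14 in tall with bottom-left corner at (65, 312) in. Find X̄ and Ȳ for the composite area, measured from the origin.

bottom flange: A = 210 × 12 = 2520.00, centroid at (105.00, 6.00).
web: A = 22 × 300 = 6600.00, centroid at (105.00, 162.00).
top flange: A = 80 × 14 = 1120.00, centroid at (105.00, 319.00).
ΣA = 10240.00 in², ΣAX̄ = 1075200.00 in³, ΣAȲ = 1441600.00 in³.
X̄ = 1075200.00/10240.00 = 105.00 in; Ȳ = 1441600.00/10240.00 = 140.78 in.

X̄ = 105.00 in, Ȳ = 140.78 in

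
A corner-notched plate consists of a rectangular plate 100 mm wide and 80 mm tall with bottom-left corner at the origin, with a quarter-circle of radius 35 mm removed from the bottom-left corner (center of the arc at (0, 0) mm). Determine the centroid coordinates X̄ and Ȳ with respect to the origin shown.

plate: A = 100 × 80 = 8000.00, centroid at (50.00, 40.00).
removed quarter-circle: A = −¼π·35² = -962.11, centroid at (14.85, 14.85).
ΣA = 7037.89 mm²
ΣAX̄ = (8000.00)(50.00) + (-962.11)(14.85) = 385708.33 mm³
ΣAȲ = (8000.00)(40.00) + (-962.11)(14.85) = 305708.33 mm³
X̄ = 385708.33 / 7037.89 = 54.80 mm
Ȳ = 305708.33 / 7037.89 = 43.44 mm

X̄ = 54.80 mm, Ȳ = 43.44 mm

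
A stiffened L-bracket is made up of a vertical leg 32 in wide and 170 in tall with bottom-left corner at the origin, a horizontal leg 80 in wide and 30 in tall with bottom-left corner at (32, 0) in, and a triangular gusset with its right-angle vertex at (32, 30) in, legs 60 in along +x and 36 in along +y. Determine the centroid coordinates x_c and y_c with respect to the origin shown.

x_c = 35.43 in, y_c = 60.96 in

vertical leg: A = 32 × 170 = 5440.00, centroid at (16.00, 85.00).
horizontal leg: A = 80 × 30 = 2400.00, centroid at (72.00, 15.00).
gusset: A = ½·60·36 = 1080.00, centroid at (52.00, 42.00).
ΣA = 8920.00 in², ΣAx_c = 316000.00 in³, ΣAy_c = 543760.00 in³.
x_c = 316000.00/8920.00 = 35.43 in; y_c = 543760.00/8920.00 = 60.96 in.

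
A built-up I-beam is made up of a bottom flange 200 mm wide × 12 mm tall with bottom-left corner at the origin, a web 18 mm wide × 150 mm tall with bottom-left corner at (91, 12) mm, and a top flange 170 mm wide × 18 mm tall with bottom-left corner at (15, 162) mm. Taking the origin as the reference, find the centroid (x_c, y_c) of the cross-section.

bottom flange: A = 200 × 12 = 2400.00, centroid at (100.00, 6.00).
web: A = 18 × 150 = 2700.00, centroid at (100.00, 87.00).
top flange: A = 170 × 18 = 3060.00, centroid at (100.00, 171.00).
ΣA = 8160.00 mm²
ΣAx_c = (2400.00)(100.00) + (2700.00)(100.00) + (3060.00)(100.00) = 816000.00 mm³
ΣAy_c = (2400.00)(6.00) + (2700.00)(87.00) + (3060.00)(171.00) = 772560.00 mm³
x_c = 816000.00 / 8160.00 = 100.00 mm
y_c = 772560.00 / 8160.00 = 94.68 mm

x_c = 100.00 mm, y_c = 94.68 mm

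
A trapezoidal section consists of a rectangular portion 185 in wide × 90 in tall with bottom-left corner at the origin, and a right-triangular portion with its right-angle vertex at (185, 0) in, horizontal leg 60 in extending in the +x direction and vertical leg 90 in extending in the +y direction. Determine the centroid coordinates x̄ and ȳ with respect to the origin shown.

rectangular portion: A = 185 × 90 = 16650.00, centroid at (92.50, 45.00).
triangular portion: A = ½·60·90 = 2700.00, centroid at (205.00, 30.00).
ΣA = 19350.00 in², ΣAx̄ = 2093625.00 in³, ΣAȳ = 830250.00 in³.
x̄ = 2093625.00/19350.00 = 108.20 in; ȳ = 830250.00/19350.00 = 42.91 in.

x̄ = 108.20 in, ȳ = 42.91 in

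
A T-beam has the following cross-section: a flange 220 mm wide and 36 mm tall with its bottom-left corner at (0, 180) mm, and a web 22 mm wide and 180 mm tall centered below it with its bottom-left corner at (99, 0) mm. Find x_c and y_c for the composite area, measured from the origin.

Part | A | x̄ᵢ | ȳᵢ | A·x̄ᵢ | A·ȳᵢ
web | 3960.00 | 110.00 | 90.00 | 435600.00 | 356400.00
flange | 7920.00 | 110.00 | 198.00 | 871200.00 | 1568160.00
Σ | 11880.00 |  |  | 1306800.00 | 1924560.00
x_c = 1306800.00 / 11880.00 = 110.00 mm
y_c = 1924560.00 / 11880.00 = 162.00 mm

x_c = 110.00 mm, y_c = 162.00 mm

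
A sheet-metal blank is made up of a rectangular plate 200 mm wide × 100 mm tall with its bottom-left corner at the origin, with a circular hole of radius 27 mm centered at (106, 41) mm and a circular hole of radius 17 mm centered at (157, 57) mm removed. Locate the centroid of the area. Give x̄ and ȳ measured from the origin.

plate: A = 200 × 100 = 20000.00, centroid at (100.00, 50.00).
hole 1: A = −π·27² = -2290.22, centroid at (106.00, 41.00).
hole 2: A = −π·17² = -907.92, centroid at (157.00, 57.00).
ΣA = 16801.86 mm²
ΣAx̄ = (20000.00)(100.00) + (-2290.22)(106.00) + (-907.92)(157.00) = 1614693.09 mm³
ΣAȳ = (20000.00)(50.00) + (-2290.22)(41.00) + (-907.92)(57.00) = 854349.48 mm³
x̄ = 1614693.09 / 16801.86 = 96.10 mm
ȳ = 854349.48 / 16801.86 = 50.85 mm

x̄ = 96.10 mm, ȳ = 50.85 mm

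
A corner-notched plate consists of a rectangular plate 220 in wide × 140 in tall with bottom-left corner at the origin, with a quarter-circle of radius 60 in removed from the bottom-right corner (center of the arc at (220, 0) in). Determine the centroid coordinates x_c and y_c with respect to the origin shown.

plate: A = 220 × 140 = 30800.00, centroid at (110.00, 70.00).
removed quarter-circle: A = −¼π·60² = -2827.43, centroid at (194.54, 25.46).
ΣA = 27972.57 in², ΣAx_c = 2837964.65 in³, ΣAy_c = 2084000.00 in³.
x_c = 2837964.65/27972.57 = 101.46 in; y_c = 2084000.00/27972.57 = 74.50 in.

x_c = 101.46 in, y_c = 74.50 in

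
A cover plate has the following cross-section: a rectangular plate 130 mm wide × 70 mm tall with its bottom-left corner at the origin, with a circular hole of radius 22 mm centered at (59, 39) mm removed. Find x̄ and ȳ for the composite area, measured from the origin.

plate: A = 130 × 70 = 9100.00, centroid at (65.00, 35.00).
hole: A = −π·22² = -1520.53, centroid at (59.00, 39.00).
ΣA = 7579.47 mm²
ΣAx̄ = (9100.00)(65.00) + (-1520.53)(59.00) = 501788.68 mm³
ΣAȳ = (9100.00)(35.00) + (-1520.53)(39.00) = 259199.30 mm³
x̄ = 501788.68 / 7579.47 = 66.20 mm
ȳ = 259199.30 / 7579.47 = 34.20 mm

x̄ = 66.20 mm, ȳ = 34.20 mm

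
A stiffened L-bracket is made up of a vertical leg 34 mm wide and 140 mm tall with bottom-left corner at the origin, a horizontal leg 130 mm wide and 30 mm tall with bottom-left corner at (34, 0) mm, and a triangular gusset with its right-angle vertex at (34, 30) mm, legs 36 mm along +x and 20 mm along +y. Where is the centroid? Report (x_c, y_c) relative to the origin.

vertical leg: A = 34 × 140 = 4760.00, centroid at (17.00, 70.00).
horizontal leg: A = 130 × 30 = 3900.00, centroid at (99.00, 15.00).
gusset: A = ½·36·20 = 360.00, centroid at (46.00, 36.67).
ΣA = 9020.00 mm², ΣAx_c = 483580.00 mm³, ΣAy_c = 404900.00 mm³.
x_c = 483580.00/9020.00 = 53.61 mm; y_c = 404900.00/9020.00 = 44.89 mm.

x_c = 53.61 mm, y_c = 44.89 mm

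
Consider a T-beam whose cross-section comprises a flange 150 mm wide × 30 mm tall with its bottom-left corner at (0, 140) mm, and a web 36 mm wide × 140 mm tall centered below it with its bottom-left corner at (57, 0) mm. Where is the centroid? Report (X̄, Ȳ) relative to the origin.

X̄ = 75.00 mm, Ȳ = 110.09 mm

Part | A | x̄ᵢ | ȳᵢ | A·x̄ᵢ | A·ȳᵢ
web | 5040.00 | 75.00 | 70.00 | 378000.00 | 352800.00
flange | 4500.00 | 75.00 | 155.00 | 337500.00 | 697500.00
Σ | 9540.00 |  |  | 715500.00 | 1050300.00
X̄ = 715500.00 / 9540.00 = 75.00 mm
Ȳ = 1050300.00 / 9540.00 = 110.09 mm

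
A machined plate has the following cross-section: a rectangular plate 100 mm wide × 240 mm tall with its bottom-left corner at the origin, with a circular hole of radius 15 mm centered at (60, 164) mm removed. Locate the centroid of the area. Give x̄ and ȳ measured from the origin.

x̄ = 49.70 mm, ȳ = 118.66 mm

Part | A | x̄ᵢ | ȳᵢ | A·x̄ᵢ | A·ȳᵢ
plate | 24000.00 | 50.00 | 120.00 | 1200000.00 | 2880000.00
hole | -706.86 | 60.00 | 164.00 | -42411.50 | -115924.77
Σ | 23293.14 |  |  | 1157588.50 | 2764075.23
x̄ = 1157588.50 / 23293.14 = 49.70 mm
ȳ = 2764075.23 / 23293.14 = 118.66 mm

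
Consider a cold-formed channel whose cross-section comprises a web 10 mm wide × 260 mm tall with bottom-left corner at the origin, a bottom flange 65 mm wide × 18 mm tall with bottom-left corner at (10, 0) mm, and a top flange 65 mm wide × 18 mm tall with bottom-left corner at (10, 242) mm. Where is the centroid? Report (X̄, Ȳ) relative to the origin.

Part | A | x̄ᵢ | ȳᵢ | A·x̄ᵢ | A·ȳᵢ
web | 2600.00 | 5.00 | 130.00 | 13000.00 | 338000.00
bottom flange | 1170.00 | 42.50 | 9.00 | 49725.00 | 10530.00
top flange | 1170.00 | 42.50 | 251.00 | 49725.00 | 293670.00
Σ | 4940.00 |  |  | 112450.00 | 642200.00
X̄ = 112450.00 / 4940.00 = 22.76 mm
Ȳ = 642200.00 / 4940.00 = 130.00 mm

X̄ = 22.76 mm, Ȳ = 130.00 mm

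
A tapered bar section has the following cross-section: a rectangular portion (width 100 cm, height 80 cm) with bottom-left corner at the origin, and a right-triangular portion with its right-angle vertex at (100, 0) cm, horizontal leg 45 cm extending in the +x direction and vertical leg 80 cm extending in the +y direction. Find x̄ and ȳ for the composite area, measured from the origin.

rectangular portion: A = 100 × 80 = 8000.00, centroid at (50.00, 40.00).
triangular portion: A = ½·45·80 = 1800.00, centroid at (115.00, 26.67).
ΣA = 9800.00 cm²
ΣAx̄ = (8000.00)(50.00) + (1800.00)(115.00) = 607000.00 cm³
ΣAȳ = (8000.00)(40.00) + (1800.00)(26.67) = 368000.00 cm³
x̄ = 607000.00 / 9800.00 = 61.94 cm
ȳ = 368000.00 / 9800.00 = 37.55 cm

x̄ = 61.94 cm, ȳ = 37.55 cm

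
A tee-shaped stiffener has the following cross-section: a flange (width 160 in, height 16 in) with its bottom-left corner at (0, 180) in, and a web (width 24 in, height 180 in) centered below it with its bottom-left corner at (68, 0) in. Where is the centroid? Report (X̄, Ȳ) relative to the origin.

web: A = 24 × 180 = 4320.00, centroid at (80.00, 90.00).
flange: A = 160 × 16 = 2560.00, centroid at (80.00, 188.00).
ΣA = 6880.00 in², ΣAX̄ = 550400.00 in³, ΣAȲ = 870080.00 in³.
X̄ = 550400.00/6880.00 = 80.00 in; Ȳ = 870080.00/6880.00 = 126.47 in.

X̄ = 80.00 in, Ȳ = 126.47 in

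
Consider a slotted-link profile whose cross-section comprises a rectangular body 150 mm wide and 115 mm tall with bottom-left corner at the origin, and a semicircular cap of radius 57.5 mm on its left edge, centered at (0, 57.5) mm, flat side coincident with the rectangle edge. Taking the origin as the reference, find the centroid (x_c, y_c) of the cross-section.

Part | A | x̄ᵢ | ȳᵢ | A·x̄ᵢ | A·ȳᵢ
rectangular body | 17250.00 | 75.00 | 57.50 | 1293750.00 | 991875.00
semicircular end | 5193.45 | -24.40 | 57.50 | -126739.58 | 298623.11
Σ | 22443.45 |  |  | 1167010.42 | 1290498.11
x_c = 1167010.42 / 22443.45 = 52.00 mm
y_c = 1290498.11 / 22443.45 = 57.50 mm

x_c = 52.00 mm, y_c = 57.50 mm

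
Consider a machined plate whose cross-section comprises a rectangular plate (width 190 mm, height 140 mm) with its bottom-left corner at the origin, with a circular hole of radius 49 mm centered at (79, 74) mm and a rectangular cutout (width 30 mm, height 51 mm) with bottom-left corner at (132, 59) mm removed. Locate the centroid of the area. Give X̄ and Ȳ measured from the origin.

plate: A = 190 × 140 = 26600.00, centroid at (95.00, 70.00).
hole 1: A = −π·49² = -7542.96, centroid at (79.00, 74.00).
hole 2: A = −(30 × 51) = -1530.00, centroid at (147.00, 84.50).
ΣA = 17527.04 mm², ΣAX̄ = 1706195.85 mm³, ΣAȲ = 1174535.67 mm³.
X̄ = 1706195.85/17527.04 = 97.35 mm; Ȳ = 1174535.67/17527.04 = 67.01 mm.

X̄ = 97.35 mm, Ȳ = 67.01 mm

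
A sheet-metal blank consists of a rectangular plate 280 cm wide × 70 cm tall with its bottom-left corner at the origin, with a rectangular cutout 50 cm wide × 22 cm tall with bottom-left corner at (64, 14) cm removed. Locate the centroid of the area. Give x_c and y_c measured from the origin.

plate: A = 280 × 70 = 19600.00, centroid at (140.00, 35.00).
hole: A = −(50 × 22) = -1100.00, centroid at (89.00, 25.00).
ΣA = 18500.00 cm²
ΣAx_c = (19600.00)(140.00) + (-1100.00)(89.00) = 2646100.00 cm³
ΣAy_c = (19600.00)(35.00) + (-1100.00)(25.00) = 658500.00 cm³
x_c = 2646100.00 / 18500.00 = 143.03 cm
y_c = 658500.00 / 18500.00 = 35.59 cm

x_c = 143.03 cm, y_c = 35.59 cm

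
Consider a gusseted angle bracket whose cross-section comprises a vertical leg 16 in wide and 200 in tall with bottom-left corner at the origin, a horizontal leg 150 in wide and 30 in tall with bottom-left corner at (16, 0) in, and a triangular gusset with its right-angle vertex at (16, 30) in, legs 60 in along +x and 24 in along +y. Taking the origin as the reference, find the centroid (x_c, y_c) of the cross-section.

vertical leg: A = 16 × 200 = 3200.00, centroid at (8.00, 100.00).
horizontal leg: A = 150 × 30 = 4500.00, centroid at (91.00, 15.00).
gusset: A = ½·60·24 = 720.00, centroid at (36.00, 38.00).
ΣA = 8420.00 in², ΣAx_c = 461020.00 in³, ΣAy_c = 414860.00 in³.
x_c = 461020.00/8420.00 = 54.75 in; y_c = 414860.00/8420.00 = 49.27 in.

x_c = 54.75 in, y_c = 49.27 in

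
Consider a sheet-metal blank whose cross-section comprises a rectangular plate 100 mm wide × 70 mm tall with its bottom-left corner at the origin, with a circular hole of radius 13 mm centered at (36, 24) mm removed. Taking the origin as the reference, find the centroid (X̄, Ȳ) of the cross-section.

Part | A | x̄ᵢ | ȳᵢ | A·x̄ᵢ | A·ȳᵢ
plate | 7000.00 | 50.00 | 35.00 | 350000.00 | 245000.00
hole | -530.93 | 36.00 | 24.00 | -19113.45 | -12742.30
Σ | 6469.07 |  |  | 330886.55 | 232257.70
X̄ = 330886.55 / 6469.07 = 51.15 mm
Ȳ = 232257.70 / 6469.07 = 35.90 mm

X̄ = 51.15 mm, Ȳ = 35.90 mm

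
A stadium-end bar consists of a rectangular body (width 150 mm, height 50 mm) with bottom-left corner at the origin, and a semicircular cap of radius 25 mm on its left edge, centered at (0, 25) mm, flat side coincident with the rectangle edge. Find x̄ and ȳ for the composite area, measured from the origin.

rectangular body: A = 150 × 50 = 7500.00, centroid at (75.00, 25.00).
semicircular end: A = ½π·25² = 981.75, centroid at (-10.61, 25.00).
ΣA = 8481.75 mm²
ΣAx̄ = (7500.00)(75.00) + (981.75)(-10.61) = 552083.33 mm³
ΣAȳ = (7500.00)(25.00) + (981.75)(25.00) = 212043.69 mm³
x̄ = 552083.33 / 8481.75 = 65.09 mm
ȳ = 212043.69 / 8481.75 = 25.00 mm

x̄ = 65.09 mm, ȳ = 25.00 mm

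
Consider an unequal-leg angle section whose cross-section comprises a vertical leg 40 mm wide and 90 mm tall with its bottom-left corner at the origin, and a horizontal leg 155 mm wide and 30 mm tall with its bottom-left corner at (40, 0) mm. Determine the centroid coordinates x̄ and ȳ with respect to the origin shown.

x̄ = 74.95 mm, ȳ = 28.09 mm

Part | A | x̄ᵢ | ȳᵢ | A·x̄ᵢ | A·ȳᵢ
vertical leg | 3600.00 | 20.00 | 45.00 | 72000.00 | 162000.00
horizontal leg | 4650.00 | 117.50 | 15.00 | 546375.00 | 69750.00
Σ | 8250.00 |  |  | 618375.00 | 231750.00
x̄ = 618375.00 / 8250.00 = 74.95 mm
ȳ = 231750.00 / 8250.00 = 28.09 mm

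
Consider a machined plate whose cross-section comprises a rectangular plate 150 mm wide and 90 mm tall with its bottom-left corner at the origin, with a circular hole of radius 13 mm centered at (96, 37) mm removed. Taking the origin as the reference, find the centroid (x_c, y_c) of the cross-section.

Part | A | x̄ᵢ | ȳᵢ | A·x̄ᵢ | A·ȳᵢ
plate | 13500.00 | 75.00 | 45.00 | 1012500.00 | 607500.00
hole | -530.93 | 96.00 | 37.00 | -50969.20 | -19644.38
Σ | 12969.07 |  |  | 961530.80 | 587855.62
x_c = 961530.80 / 12969.07 = 74.14 mm
y_c = 587855.62 / 12969.07 = 45.33 mm

x_c = 74.14 mm, y_c = 45.33 mm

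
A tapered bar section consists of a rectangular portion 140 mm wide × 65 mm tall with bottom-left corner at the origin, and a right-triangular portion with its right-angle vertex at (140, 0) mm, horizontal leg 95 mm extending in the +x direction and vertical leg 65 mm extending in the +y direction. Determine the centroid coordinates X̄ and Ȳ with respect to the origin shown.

rectangular portion: A = 140 × 65 = 9100.00, centroid at (70.00, 32.50).
triangular portion: A = ½·95·65 = 3087.50, centroid at (171.67, 21.67).
ΣA = 12187.50 mm²
ΣAX̄ = (9100.00)(70.00) + (3087.50)(171.67) = 1167020.83 mm³
ΣAȲ = (9100.00)(32.50) + (3087.50)(21.67) = 362645.83 mm³
X̄ = 1167020.83 / 12187.50 = 95.76 mm
Ȳ = 362645.83 / 12187.50 = 29.76 mm

X̄ = 95.76 mm, Ȳ = 29.76 mm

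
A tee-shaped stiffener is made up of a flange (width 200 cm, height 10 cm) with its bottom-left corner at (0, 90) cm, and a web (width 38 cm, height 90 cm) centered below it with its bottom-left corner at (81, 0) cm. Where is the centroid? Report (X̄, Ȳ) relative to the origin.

X̄ = 100.00 cm, Ȳ = 63.45 cm

web: A = 38 × 90 = 3420.00, centroid at (100.00, 45.00).
flange: A = 200 × 10 = 2000.00, centroid at (100.00, 95.00).
ΣA = 5420.00 cm²
ΣAX̄ = (3420.00)(100.00) + (2000.00)(100.00) = 542000.00 cm³
ΣAȲ = (3420.00)(45.00) + (2000.00)(95.00) = 343900.00 cm³
X̄ = 542000.00 / 5420.00 = 100.00 cm
Ȳ = 343900.00 / 5420.00 = 63.45 cm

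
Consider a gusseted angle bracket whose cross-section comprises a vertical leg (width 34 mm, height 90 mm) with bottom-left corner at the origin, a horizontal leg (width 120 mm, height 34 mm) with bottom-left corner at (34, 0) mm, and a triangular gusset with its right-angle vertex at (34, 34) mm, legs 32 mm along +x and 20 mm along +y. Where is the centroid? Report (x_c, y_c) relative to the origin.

Part | A | x̄ᵢ | ȳᵢ | A·x̄ᵢ | A·ȳᵢ
vertical leg | 3060.00 | 17.00 | 45.00 | 52020.00 | 137700.00
horizontal leg | 4080.00 | 94.00 | 17.00 | 383520.00 | 69360.00
gusset | 320.00 | 44.67 | 40.67 | 14293.33 | 13013.33
Σ | 7460.00 |  |  | 449833.33 | 220073.33
x_c = 449833.33 / 7460.00 = 60.30 mm
y_c = 220073.33 / 7460.00 = 29.50 mm

x_c = 60.30 mm, y_c = 29.50 mm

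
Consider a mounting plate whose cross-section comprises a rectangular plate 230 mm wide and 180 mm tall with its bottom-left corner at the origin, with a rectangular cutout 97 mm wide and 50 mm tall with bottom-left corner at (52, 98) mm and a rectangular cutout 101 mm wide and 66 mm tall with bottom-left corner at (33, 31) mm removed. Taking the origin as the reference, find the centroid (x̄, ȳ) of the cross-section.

x̄ = 124.38 mm, ȳ = 90.44 mm

plate: A = 230 × 180 = 41400.00, centroid at (115.00, 90.00).
hole 1: A = −(97 × 50) = -4850.00, centroid at (100.50, 123.00).
hole 2: A = −(101 × 66) = -6666.00, centroid at (83.50, 64.00).
ΣA = 29884.00 mm²
ΣAx̄ = (41400.00)(115.00) + (-4850.00)(100.50) + (-6666.00)(83.50) = 3716964.00 mm³
ΣAȳ = (41400.00)(90.00) + (-4850.00)(123.00) + (-6666.00)(64.00) = 2702826.00 mm³
x̄ = 3716964.00 / 29884.00 = 124.38 mm
ȳ = 2702826.00 / 29884.00 = 90.44 mm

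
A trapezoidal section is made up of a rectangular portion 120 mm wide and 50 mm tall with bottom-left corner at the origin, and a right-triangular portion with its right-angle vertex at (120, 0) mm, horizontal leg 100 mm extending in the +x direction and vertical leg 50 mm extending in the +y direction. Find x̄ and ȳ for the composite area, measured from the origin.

rectangular portion: A = 120 × 50 = 6000.00, centroid at (60.00, 25.00).
triangular portion: A = ½·100·50 = 2500.00, centroid at (153.33, 16.67).
ΣA = 8500.00 mm²
ΣAx̄ = (6000.00)(60.00) + (2500.00)(153.33) = 743333.33 mm³
ΣAȳ = (6000.00)(25.00) + (2500.00)(16.67) = 191666.67 mm³
x̄ = 743333.33 / 8500.00 = 87.45 mm
ȳ = 191666.67 / 8500.00 = 22.55 mm

x̄ = 87.45 mm, ȳ = 22.55 mm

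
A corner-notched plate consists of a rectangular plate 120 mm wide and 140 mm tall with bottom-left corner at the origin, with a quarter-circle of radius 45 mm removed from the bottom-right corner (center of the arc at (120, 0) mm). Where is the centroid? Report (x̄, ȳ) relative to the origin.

x̄ = 55.72 mm, ȳ = 75.32 mm

plate: A = 120 × 140 = 16800.00, centroid at (60.00, 70.00).
removed quarter-circle: A = −¼π·45² = -1590.43, centroid at (100.90, 19.10).
ΣA = 15209.57 mm², ΣAx̄ = 847523.25 mm³, ΣAȳ = 1145625.00 mm³.
x̄ = 847523.25/15209.57 = 55.72 mm; ȳ = 1145625.00/15209.57 = 75.32 mm.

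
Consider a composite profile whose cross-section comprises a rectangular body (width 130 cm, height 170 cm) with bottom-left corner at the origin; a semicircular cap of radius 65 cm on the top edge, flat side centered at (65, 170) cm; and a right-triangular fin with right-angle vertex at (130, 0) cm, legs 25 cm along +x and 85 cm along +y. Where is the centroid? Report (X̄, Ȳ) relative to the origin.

rectangular body: A = 130 × 170 = 22100.00, centroid at (65.00, 85.00).
semicircular top: A = ½π·65² = 6636.61, centroid at (65.00, 197.59).
triangular fin: A = ½·25·85 = 1062.50, centroid at (138.33, 28.33).
ΣA = 29799.11 cm²
ΣAX̄ = (22100.00)(65.00) + (6636.61)(65.00) + (1062.50)(138.33) = 2014859.11 cm³
ΣAȲ = (22100.00)(85.00) + (6636.61)(197.59) + (1062.50)(28.33) = 3219911.96 cm³
X̄ = 2014859.11 / 29799.11 = 67.61 cm
Ȳ = 3219911.96 / 29799.11 = 108.05 cm

X̄ = 67.61 cm, Ȳ = 108.05 cm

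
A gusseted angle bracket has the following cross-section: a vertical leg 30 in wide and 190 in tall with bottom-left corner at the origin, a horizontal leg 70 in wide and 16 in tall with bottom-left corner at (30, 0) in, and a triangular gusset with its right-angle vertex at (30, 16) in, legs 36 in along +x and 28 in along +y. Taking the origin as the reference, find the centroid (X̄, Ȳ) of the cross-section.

X̄ = 24.50 in, Ȳ = 76.90 in

vertical leg: A = 30 × 190 = 5700.00, centroid at (15.00, 95.00).
horizontal leg: A = 70 × 16 = 1120.00, centroid at (65.00, 8.00).
gusset: A = ½·36·28 = 504.00, centroid at (42.00, 25.33).
ΣA = 7324.00 in²
ΣAX̄ = (5700.00)(15.00) + (1120.00)(65.00) + (504.00)(42.00) = 179468.00 in³
ΣAȲ = (5700.00)(95.00) + (1120.00)(8.00) + (504.00)(25.33) = 563228.00 in³
X̄ = 179468.00 / 7324.00 = 24.50 in
Ȳ = 563228.00 / 7324.00 = 76.90 in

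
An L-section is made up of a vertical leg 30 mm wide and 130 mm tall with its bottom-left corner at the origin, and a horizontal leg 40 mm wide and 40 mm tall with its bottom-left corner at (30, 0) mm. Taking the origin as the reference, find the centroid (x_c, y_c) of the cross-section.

x_c = 25.18 mm, y_c = 51.91 mm

Part | A | x̄ᵢ | ȳᵢ | A·x̄ᵢ | A·ȳᵢ
vertical leg | 3900.00 | 15.00 | 65.00 | 58500.00 | 253500.00
horizontal leg | 1600.00 | 50.00 | 20.00 | 80000.00 | 32000.00
Σ | 5500.00 |  |  | 138500.00 | 285500.00
x_c = 138500.00 / 5500.00 = 25.18 mm
y_c = 285500.00 / 5500.00 = 51.91 mm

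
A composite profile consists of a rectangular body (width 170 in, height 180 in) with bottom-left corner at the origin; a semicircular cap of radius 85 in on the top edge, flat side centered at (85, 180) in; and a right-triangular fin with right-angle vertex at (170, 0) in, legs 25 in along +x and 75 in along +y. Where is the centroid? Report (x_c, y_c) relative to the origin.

rectangular body: A = 170 × 180 = 30600.00, centroid at (85.00, 90.00).
semicircular top: A = ½π·85² = 11349.00, centroid at (85.00, 216.08).
triangular fin: A = ½·25·75 = 937.50, centroid at (178.33, 25.00).
ΣA = 42886.50 in²
ΣAx_c = (30600.00)(85.00) + (11349.00)(85.00) + (937.50)(178.33) = 3732852.79 in³
ΣAy_c = (30600.00)(90.00) + (11349.00)(216.08) + (937.50)(25.00) = 5229674.79 in³
x_c = 3732852.79 / 42886.50 = 87.04 in
y_c = 5229674.79 / 42886.50 = 121.94 in

x_c = 87.04 in, y_c = 121.94 in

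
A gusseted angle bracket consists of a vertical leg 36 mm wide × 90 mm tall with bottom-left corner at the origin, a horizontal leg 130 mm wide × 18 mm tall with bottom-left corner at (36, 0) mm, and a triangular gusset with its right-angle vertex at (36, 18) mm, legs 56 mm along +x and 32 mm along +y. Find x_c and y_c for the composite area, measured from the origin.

x_c = 53.06 mm, y_c = 29.73 mm

vertical leg: A = 36 × 90 = 3240.00, centroid at (18.00, 45.00).
horizontal leg: A = 130 × 18 = 2340.00, centroid at (101.00, 9.00).
gusset: A = ½·56·32 = 896.00, centroid at (54.67, 28.67).
ΣA = 6476.00 mm², ΣAx_c = 343641.33 mm³, ΣAy_c = 192545.33 mm³.
x_c = 343641.33/6476.00 = 53.06 mm; y_c = 192545.33/6476.00 = 29.73 mm.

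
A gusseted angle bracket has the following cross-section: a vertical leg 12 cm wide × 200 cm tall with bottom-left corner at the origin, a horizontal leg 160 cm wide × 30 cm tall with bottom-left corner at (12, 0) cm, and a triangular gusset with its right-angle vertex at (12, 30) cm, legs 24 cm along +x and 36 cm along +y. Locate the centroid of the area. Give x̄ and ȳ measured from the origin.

Part | A | x̄ᵢ | ȳᵢ | A·x̄ᵢ | A·ȳᵢ
vertical leg | 2400.00 | 6.00 | 100.00 | 14400.00 | 240000.00
horizontal leg | 4800.00 | 92.00 | 15.00 | 441600.00 | 72000.00
gusset | 432.00 | 20.00 | 42.00 | 8640.00 | 18144.00
Σ | 7632.00 |  |  | 464640.00 | 330144.00
x̄ = 464640.00 / 7632.00 = 60.88 cm
ȳ = 330144.00 / 7632.00 = 43.26 cm

x̄ = 60.88 cm, ȳ = 43.26 cm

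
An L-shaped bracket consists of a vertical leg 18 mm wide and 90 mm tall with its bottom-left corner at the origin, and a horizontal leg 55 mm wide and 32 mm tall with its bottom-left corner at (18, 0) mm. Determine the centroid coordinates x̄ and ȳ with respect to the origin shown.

x̄ = 28.01 mm, ȳ = 29.90 mm

vertical leg: A = 18 × 90 = 1620.00, centroid at (9.00, 45.00).
horizontal leg: A = 55 × 32 = 1760.00, centroid at (45.50, 16.00).
ΣA = 3380.00 mm², ΣAx̄ = 94660.00 mm³, ΣAȳ = 101060.00 mm³.
x̄ = 94660.00/3380.00 = 28.01 mm; ȳ = 101060.00/3380.00 = 29.90 mm.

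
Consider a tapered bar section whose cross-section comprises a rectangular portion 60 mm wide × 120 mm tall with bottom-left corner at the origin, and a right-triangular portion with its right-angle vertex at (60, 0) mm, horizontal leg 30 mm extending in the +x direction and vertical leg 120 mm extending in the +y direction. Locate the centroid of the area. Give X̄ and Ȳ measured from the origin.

X̄ = 38.00 mm, Ȳ = 56.00 mm

Part | A | x̄ᵢ | ȳᵢ | A·x̄ᵢ | A·ȳᵢ
rectangular portion | 7200.00 | 30.00 | 60.00 | 216000.00 | 432000.00
triangular portion | 1800.00 | 70.00 | 40.00 | 126000.00 | 72000.00
Σ | 9000.00 |  |  | 342000.00 | 504000.00
X̄ = 342000.00 / 9000.00 = 38.00 mm
Ȳ = 504000.00 / 9000.00 = 56.00 mm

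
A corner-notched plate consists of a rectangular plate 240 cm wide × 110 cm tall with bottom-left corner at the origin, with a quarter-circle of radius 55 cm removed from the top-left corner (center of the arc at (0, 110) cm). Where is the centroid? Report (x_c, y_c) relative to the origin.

x_c = 129.56 cm, y_c = 51.87 cm

plate: A = 240 × 110 = 26400.00, centroid at (120.00, 55.00).
removed quarter-circle: A = −¼π·55² = -2375.83, centroid at (23.34, 86.66).
ΣA = 24024.17 cm²
ΣAx_c = (26400.00)(120.00) + (-2375.83)(23.34) = 3112541.67 cm³
ΣAy_c = (26400.00)(55.00) + (-2375.83)(86.66) = 1246117.09 cm³
x_c = 3112541.67 / 24024.17 = 129.56 cm
y_c = 1246117.09 / 24024.17 = 51.87 cm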